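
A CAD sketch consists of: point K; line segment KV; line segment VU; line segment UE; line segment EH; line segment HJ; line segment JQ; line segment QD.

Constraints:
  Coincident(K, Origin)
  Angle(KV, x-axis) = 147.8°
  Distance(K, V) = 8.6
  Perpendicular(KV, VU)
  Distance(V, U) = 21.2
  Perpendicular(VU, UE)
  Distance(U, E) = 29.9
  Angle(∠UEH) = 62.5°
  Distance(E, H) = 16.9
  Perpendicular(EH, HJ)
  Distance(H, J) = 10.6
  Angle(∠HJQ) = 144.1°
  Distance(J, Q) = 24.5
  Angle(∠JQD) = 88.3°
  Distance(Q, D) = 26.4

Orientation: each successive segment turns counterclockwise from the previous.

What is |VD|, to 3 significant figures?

51.0

K is at the origin; KV runs at 147.8° with length 8.6, so V = (-7.28, 4.58). KV ⟂ VU, so VU runs at -122°; with |VU| = 21.2, U = (-18.6, -13.4). VU is perpendicular to UE, so UE runs at -32.2°; with |UE| = 29.9, E = (6.73, -29.3). ∠UEH = 62.5° gives EH at 85.3° from the x-axis; with |EH| = 16.9, H = (8.11, -12.4). The perpendicularity gives HJ at right angles to EH, so HJ runs at 175°; with |HJ| = 10.6, J = (-2.45, -11.6). ∠HJQ = 144.1° gives JQ at -149° from the x-axis; with |JQ| = 24.5, Q = (-23.4, -24.3). ∠JQD = 88.3° gives QD at -57.1° from the x-axis; with |QD| = 26.4, D = (-9.07, -46.4). Then |VD| = |D − V| = 51.0.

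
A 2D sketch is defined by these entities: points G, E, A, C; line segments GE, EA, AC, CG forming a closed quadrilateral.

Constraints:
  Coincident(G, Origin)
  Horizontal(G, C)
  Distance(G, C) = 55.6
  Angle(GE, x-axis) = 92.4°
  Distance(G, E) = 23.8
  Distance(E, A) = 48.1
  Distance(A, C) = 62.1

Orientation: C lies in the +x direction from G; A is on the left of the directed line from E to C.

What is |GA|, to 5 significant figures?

66.572

G is at the origin; G and C share the same y with |GC| = 55.6 and C in +x, so C = (55.6, 0). GE runs at 92.4° with |GE| = 23.8, so E = (-0.99664, 23.779). A is determined by |EA| = 48.1 and |AC| = 62.1 together: it lies at the intersection of circle(E, 48.1) and circle(C, 62.1). With |EC| = 61.389, the foot of the radical line on EC is 18.129 from E and the perpendicular offset is √(48.1² − 18.129²) = 44.553. Taking the left-of-EC solution: A = (32.974, 57.832).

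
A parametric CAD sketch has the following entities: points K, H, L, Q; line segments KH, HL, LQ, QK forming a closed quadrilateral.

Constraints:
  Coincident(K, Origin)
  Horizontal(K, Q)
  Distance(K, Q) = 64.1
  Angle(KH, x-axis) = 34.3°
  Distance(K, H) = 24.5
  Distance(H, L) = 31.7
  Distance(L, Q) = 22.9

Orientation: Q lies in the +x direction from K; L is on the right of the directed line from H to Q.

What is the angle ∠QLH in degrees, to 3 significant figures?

114°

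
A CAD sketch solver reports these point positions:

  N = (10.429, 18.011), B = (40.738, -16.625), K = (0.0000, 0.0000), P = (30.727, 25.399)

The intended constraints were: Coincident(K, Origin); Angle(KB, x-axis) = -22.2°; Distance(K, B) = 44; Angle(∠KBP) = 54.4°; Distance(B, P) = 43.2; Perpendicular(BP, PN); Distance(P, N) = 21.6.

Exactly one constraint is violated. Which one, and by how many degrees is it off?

Perpendicular(BP, PN) — off by 6.60°.

K = (0.00, 0.00) ✓; KB at -22.20° ✓; |KB| = 44.00 ✓; ∠KBP = 54.40° ✓; |BP| = 43.20 ✓; ∠(BP, PN) = 96.60° ✗; |PN| = 21.60 ✓.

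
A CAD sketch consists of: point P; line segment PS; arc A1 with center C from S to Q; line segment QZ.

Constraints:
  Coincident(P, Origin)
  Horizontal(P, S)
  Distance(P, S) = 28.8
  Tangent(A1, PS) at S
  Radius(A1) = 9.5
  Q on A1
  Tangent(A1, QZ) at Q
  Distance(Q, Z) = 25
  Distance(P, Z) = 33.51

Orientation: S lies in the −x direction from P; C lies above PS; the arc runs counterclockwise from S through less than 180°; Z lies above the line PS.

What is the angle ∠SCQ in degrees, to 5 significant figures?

74.151°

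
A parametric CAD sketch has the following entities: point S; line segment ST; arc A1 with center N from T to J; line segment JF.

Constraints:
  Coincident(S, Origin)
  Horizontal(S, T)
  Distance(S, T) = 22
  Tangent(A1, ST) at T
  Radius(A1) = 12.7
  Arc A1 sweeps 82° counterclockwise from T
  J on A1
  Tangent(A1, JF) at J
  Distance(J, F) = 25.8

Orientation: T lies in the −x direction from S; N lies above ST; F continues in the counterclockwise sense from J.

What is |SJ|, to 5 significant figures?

14.433

S is at the origin; ST is horizontal with |ST| = 22.0 and T on the −x side, so T = (-22.000, 0.0000). Tangency of A1 to ST means the radius NT is perpendicular to ST, so N = T + (0, 12.7) = (-22.000, 12.700). On A1, T sits at bearing -90° from N; an 82° counterclockwise sweep puts J at bearing -8°, so J = N + 12.7·(cos -8°, sin -8°) = (-9.4236, 10.933). Then |SJ| = |J − S| = 14.433.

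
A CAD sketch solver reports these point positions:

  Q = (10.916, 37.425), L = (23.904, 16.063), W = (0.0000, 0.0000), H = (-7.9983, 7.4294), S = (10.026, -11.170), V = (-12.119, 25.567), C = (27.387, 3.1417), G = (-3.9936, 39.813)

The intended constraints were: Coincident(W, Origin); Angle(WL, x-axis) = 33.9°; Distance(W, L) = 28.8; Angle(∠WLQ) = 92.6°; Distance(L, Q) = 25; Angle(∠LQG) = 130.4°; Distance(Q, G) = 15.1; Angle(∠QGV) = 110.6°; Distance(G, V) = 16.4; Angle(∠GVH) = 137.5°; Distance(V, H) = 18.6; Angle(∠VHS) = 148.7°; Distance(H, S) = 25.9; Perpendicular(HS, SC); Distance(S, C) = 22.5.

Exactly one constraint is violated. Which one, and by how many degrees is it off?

Perpendicular(HS, SC) — off by 4.60°.

W = (0.00, 0.00) ✓; WL at 33.90° ✓; |WL| = 28.80 ✓; ∠WLQ = 92.60° ✓; |LQ| = 25.00 ✓; ∠LQG = 130.4° ✓; |QG| = 15.10 ✓; ∠QGV = 110.6° ✓; |GV| = 16.40 ✓; ∠GVH = 137.5° ✓; |VH| = 18.60 ✓; ∠VHS = 148.7° ✓; |HS| = 25.90 ✓; ∠(HS, SC) = 85.40° ✗; |SC| = 22.50 ✓.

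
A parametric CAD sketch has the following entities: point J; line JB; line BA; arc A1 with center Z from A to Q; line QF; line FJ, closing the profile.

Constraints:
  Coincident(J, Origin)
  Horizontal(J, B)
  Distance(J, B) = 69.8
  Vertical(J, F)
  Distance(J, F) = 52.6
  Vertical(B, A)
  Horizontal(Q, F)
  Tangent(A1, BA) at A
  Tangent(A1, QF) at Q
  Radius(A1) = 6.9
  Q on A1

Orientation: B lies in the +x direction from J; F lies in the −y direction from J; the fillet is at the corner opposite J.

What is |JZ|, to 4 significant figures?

77.75

J is at the origin; J and B share the same y with |JB| = 69.8 and B on the +x side, so B = (69.80, 0.000). JF is vertical with |JF| = 52.6 and F on the −y side, so F = (0.000, -52.60). The virtual corner opposite J is at (69.80, -52.60). Since A1 is tangent to BA there, ZA ⟂ BA and tangency of A1 to QF means the radius ZQ is perpendicular to QF, with radius 6.9, so the center Z sits 6.9 in from both sides at Z = (62.90, -45.70). Then |JZ| = |Z − J| = 77.75.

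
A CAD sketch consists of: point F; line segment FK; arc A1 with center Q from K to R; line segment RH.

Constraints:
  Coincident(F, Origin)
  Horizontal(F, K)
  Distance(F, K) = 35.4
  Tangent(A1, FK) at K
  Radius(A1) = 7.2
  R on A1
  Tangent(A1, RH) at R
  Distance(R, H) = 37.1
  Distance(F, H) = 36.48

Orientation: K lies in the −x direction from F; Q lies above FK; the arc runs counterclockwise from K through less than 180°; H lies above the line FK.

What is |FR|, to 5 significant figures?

29.458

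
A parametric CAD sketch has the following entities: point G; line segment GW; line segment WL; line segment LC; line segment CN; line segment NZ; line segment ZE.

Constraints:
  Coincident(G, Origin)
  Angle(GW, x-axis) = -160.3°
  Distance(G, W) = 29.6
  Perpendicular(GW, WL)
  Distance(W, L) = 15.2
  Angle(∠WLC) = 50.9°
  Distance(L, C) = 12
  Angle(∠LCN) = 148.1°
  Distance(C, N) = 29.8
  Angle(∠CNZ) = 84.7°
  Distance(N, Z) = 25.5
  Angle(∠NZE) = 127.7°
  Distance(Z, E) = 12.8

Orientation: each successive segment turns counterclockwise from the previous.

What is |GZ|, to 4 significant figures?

44.24

G is at the origin; GW runs at -160.3° with length 29.6, so W = (-27.87, -9.978). GW ⟂ WL, so WL runs at -70.30°; with |WL| = 15.2, L = (-22.74, -24.29). ∠WLC = 50.9° gives LC at 58.80° from the x-axis; with |LC| = 12.0, C = (-16.53, -14.02). ∠LCN = 148.1° gives CN at 90.70° from the x-axis; with |CN| = 29.8, N = (-16.89, 15.77). ∠CNZ = 84.7° gives NZ at -174.0° from the x-axis; with |NZ| = 25.5, Z = (-42.25, 13.11). Then |GZ| = |Z − G| = 44.24.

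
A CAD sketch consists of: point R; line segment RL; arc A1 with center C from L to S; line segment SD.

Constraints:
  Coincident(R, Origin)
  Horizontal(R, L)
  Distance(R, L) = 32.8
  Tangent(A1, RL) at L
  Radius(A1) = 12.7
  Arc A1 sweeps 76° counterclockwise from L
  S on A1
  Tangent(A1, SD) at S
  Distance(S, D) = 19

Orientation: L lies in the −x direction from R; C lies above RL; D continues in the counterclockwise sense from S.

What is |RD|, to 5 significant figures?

32.245

On A1, L sits at bearing -90° from C; a 76° counterclockwise sweep puts S at bearing -14°, so S = C + 12.7·(cos -14°, sin -14°) = (-20.477, 9.6276). Since A1 is tangent to SD there, CS ⟂ SD, so SD runs along (−sin -14°, cos -14°); with |SD| = 19.0, D = (-15.881, 28.063). Then |RD| = |D − R| = 32.245.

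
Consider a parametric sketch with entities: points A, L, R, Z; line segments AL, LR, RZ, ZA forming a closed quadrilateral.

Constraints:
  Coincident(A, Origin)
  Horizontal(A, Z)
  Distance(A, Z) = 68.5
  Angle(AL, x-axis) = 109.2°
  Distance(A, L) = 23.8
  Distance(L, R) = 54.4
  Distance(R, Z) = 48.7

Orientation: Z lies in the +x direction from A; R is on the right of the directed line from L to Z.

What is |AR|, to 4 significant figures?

32.49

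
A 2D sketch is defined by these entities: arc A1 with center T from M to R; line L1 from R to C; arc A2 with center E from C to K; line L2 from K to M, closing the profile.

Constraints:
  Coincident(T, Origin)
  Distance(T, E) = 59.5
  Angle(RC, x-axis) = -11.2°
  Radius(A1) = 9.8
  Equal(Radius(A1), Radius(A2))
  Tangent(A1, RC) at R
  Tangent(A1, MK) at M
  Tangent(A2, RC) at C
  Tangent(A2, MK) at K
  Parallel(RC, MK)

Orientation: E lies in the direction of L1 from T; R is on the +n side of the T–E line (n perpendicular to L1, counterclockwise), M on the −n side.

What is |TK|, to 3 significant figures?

60.3

Tangency of A1 to both parallel lines with radius 9.8 puts R and M at T ± 9.8·n: R = (1.90, 9.61), M = (-1.90, -9.61). Equal radii place C and K the same way about E: C = E + 9.8·n = (60.3, -1.94), K = E − 9.8·n = (56.5, -21.2). Then |TK| = |K − T| = 60.3.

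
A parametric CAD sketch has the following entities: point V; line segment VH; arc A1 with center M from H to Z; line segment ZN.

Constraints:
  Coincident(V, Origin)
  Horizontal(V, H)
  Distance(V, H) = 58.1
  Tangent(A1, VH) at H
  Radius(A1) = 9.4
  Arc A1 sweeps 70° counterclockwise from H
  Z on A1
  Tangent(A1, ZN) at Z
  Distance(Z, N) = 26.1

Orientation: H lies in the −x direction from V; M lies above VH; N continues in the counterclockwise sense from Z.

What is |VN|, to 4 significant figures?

50.70

On A1, H sits at bearing -90° from M; a 70° counterclockwise sweep puts Z at bearing -20°, so Z = M + 9.4·(cos -20°, sin -20°) = (-49.27, 6.185). The tangent condition forces MZ to be normal to ZN, so ZN runs along (−sin -20°, cos -20°); with |ZN| = 26.1, N = (-40.34, 30.71). Then |VN| = |N − V| = 50.70.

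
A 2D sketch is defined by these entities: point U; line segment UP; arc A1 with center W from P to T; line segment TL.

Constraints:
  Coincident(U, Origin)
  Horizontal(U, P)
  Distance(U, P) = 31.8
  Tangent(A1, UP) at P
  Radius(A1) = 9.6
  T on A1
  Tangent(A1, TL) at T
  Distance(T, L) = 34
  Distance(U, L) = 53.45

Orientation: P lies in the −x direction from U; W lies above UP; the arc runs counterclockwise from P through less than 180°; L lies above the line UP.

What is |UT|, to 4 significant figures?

25.17

U is at the origin; U and P share the same y with |UP| = 31.8 and P on the −x side, so P = (-31.80, 0.000). Since A1 is tangent to UP there, WP ⟂ UP, so W = P + (0, 9.6) = (-31.80, 9.600). Since WT ⟂ TL (tangency), |WL| = √(9.6² + 34.0²) = 35.33 regardless of where T sits on A1. So L lies on both circle(U, 53.45) and circle(W, 35.33); the above-UP intersection is L = (-29.11, 44.83). T is the foot of the tangent from L: T = (-22.39, 11.50).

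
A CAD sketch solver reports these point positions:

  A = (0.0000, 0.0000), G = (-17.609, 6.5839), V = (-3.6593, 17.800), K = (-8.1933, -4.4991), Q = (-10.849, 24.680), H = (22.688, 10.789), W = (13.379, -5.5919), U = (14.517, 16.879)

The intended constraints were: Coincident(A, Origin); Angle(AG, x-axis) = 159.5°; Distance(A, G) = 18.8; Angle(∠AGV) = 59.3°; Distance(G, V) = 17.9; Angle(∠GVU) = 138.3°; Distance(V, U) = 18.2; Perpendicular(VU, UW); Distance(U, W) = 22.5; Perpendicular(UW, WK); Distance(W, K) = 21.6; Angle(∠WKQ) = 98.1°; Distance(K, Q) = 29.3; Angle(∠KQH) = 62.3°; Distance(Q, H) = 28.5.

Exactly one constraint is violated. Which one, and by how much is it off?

Distance(Q, H) = 28.5 — off by 7.80.

A = (0.00, 0.00) ✓; AG at 159.5° ✓; |AG| = 18.80 ✓; ∠AGV = 59.30° ✓; |GV| = 17.90 ✓; ∠GVU = 138.3° ✓; |VU| = 18.20 ✓; ∠(VU, UW) = 90.00° ✓; |UW| = 22.50 ✓; ∠(UW, WK) = 90.00° ✓; |WK| = 21.60 ✓; ∠WKQ = 98.10° ✓; |KQ| = 29.30 ✓; ∠KQH = 62.30° ✓; |QH| = 36.30 ✗.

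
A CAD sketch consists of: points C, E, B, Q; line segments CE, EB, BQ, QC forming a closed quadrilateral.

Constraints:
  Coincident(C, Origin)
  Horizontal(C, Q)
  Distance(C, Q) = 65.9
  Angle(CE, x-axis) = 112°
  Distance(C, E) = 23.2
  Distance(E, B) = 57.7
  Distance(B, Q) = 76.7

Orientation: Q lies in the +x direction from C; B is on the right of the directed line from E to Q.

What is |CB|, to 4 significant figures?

35.84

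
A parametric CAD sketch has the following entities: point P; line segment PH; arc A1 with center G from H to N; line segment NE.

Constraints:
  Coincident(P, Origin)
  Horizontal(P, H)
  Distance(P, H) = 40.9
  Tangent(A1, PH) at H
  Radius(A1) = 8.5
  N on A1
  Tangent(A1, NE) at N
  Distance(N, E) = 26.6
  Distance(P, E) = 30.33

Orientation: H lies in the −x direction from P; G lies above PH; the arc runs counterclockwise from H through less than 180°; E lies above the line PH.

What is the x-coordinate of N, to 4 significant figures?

-34.16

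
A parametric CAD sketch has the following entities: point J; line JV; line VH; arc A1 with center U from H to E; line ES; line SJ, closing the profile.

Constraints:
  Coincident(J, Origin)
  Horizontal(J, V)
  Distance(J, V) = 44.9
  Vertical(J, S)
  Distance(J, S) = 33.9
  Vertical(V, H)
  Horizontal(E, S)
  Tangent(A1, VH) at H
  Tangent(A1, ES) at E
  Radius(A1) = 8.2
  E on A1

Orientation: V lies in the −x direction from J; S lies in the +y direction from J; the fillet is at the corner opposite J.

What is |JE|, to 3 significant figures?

50.0

The virtual corner opposite J is at (-44.9, 33.9). The tangent condition forces UH to be normal to VH and A1 meets ES tangentially, so UE is at right angles to ES, with radius 8.2, so the center U sits 8.2 in from both sides at U = (-36.7, 25.7). That places the tangent points at H = (-44.9, 25.7) on VH and E = (-36.7, 33.9) on ES. Then |JE| = |E − J| = 50.0.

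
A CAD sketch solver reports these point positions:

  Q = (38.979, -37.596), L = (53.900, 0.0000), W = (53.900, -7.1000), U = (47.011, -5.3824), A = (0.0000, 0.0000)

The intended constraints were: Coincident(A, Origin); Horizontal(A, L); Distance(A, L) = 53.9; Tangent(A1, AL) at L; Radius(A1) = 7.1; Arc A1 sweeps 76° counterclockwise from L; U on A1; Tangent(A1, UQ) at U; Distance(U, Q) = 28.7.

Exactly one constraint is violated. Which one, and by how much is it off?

Distance(U, Q) = 28.7 — off by 4.50.

A = (0.00, 0.00) ✓; A.y = 0.00, L.y = 0.00 ✓; |AL| = 53.90 ✓; ∠(WL, LA) = 90.00° ✓; |WL| = 7.100 ✓; bearing(W→U) − bearing(W→L) = 76.00° ✓; |WU| = 7.100 ✓; ∠(WU, UQ) = 90.00° ✓; |UQ| = 33.20 ✗.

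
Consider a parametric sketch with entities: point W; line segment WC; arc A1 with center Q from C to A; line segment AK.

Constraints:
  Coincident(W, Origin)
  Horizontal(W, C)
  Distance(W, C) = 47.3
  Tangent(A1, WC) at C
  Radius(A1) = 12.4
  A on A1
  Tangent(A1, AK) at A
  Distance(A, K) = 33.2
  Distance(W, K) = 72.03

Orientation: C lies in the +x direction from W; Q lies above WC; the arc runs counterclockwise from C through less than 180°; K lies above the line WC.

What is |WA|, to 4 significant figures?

61.25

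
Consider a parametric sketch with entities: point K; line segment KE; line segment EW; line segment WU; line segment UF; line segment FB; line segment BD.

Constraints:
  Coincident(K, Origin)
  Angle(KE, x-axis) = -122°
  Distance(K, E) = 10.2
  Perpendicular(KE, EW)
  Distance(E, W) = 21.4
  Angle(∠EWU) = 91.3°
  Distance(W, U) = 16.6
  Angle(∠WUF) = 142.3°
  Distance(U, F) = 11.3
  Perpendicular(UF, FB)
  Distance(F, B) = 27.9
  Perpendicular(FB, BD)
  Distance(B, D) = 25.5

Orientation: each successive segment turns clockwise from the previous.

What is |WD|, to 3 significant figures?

17.8

K is at the origin; KE runs at -122.0° with length 10.2, so E = (-5.41, -8.65). KE is perpendicular to EW, so EW runs at 148°; with |EW| = 21.4, W = (-23.6, 2.69). ∠EWU = 91.3° gives WU at 59.3° from the x-axis; with |WU| = 16.6, U = (-15.1, 17.0). ∠WUF = 142.3° gives UF at 21.6° from the x-axis; with |UF| = 11.3, F = (-4.57, 21.1). UF ⟂ FB, so FB runs at -68.4°; with |FB| = 27.9, B = (5.70, -4.82). The perpendicularity gives BD at right angles to FB, so BD runs at -158°; with |BD| = 25.5, D = (-18.0, -14.2). Then |WD| = |D − W| = 17.8.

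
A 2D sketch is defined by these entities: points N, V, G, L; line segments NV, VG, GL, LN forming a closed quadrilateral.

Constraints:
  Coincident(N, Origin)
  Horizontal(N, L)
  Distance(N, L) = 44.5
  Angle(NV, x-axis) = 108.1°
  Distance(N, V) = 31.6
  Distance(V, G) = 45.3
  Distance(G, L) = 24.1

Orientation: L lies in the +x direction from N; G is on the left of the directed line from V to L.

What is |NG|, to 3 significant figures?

41.2

N is at the origin; N and L share the same y with |NL| = 44.5 and L in +x, so L = (44.5, 0). NV runs at 108.1° with |NV| = 31.6, so V = (-9.82, 30.0). G is determined by |VG| = 45.3 and |GL| = 24.1 together: it lies at the intersection of circle(V, 45.3) and circle(L, 24.1). With |VL| = 62.1, the foot of the radical line on VL is 42.9 from V and the perpendicular offset is √(45.3² − 42.9²) = 14.6. Taking the left-of-VL solution: G = (34.8, 22.0).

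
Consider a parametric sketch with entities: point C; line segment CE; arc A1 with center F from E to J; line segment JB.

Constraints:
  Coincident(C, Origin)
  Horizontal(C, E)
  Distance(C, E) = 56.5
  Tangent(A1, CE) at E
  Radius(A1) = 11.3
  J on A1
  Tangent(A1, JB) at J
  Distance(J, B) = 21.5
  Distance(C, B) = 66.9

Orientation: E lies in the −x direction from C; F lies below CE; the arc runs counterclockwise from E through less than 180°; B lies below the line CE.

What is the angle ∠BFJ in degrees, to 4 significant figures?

62.27°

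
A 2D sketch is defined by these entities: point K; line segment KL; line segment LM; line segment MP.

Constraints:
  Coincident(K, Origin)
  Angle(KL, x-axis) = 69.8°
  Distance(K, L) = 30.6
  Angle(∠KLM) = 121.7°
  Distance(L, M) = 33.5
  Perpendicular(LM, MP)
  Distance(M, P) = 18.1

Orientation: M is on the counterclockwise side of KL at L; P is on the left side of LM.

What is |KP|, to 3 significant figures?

50.2

K is at the origin; KL runs at 69.8° with length 30.6, so L = 30.6·(cos 69.8°, sin 69.8°) = (10.6, 28.7). ∠KLM = 121.7°, so LM runs at 69.8° + (180° − 121.7°) = 128° from the x-axis; with |LM| = 33.5, M = L + 33.5·(cos 128°, sin 128°) = (-10.1, 55.1). The perpendicularity gives MP at right angles to LM; with |MP| = 18.1 on the left of LM, P = M + 18.1·(-0.787, -0.617) = (-24.3, 43.9). Then |KP| = |P − K| = 50.2.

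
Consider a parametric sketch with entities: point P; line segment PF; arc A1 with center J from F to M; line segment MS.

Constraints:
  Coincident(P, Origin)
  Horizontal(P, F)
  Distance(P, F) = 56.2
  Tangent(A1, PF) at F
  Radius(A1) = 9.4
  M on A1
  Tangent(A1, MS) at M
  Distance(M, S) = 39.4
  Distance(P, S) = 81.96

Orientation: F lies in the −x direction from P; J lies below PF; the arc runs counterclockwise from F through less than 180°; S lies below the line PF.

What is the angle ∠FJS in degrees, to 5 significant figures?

166.14°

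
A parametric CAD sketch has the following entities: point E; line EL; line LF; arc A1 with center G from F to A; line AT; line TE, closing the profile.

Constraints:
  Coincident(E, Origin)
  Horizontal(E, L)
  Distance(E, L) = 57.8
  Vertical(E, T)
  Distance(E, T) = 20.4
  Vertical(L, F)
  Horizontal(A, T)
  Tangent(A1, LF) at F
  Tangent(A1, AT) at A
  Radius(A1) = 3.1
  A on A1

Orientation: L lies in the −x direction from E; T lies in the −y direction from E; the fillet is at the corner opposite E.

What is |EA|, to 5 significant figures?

58.380

E is at the origin; EL is horizontal with |EL| = 57.8 and L on the −x side, so L = (-57.800, 0.0000). ET is vertical with |ET| = 20.4 and T on the −y side, so T = (0.0000, -20.400). The virtual corner opposite E is at (-57.800, -20.400). The tangent condition forces GF to be normal to LF and since A1 is tangent to AT there, GA ⟂ AT, with radius 3.1, so the center G sits 3.1 in from both sides at G = (-54.700, -17.300). That places the tangent points at F = (-57.800, -17.300) on LF and A = (-54.700, -20.400) on AT. Then |EA| = |A − E| = 58.380.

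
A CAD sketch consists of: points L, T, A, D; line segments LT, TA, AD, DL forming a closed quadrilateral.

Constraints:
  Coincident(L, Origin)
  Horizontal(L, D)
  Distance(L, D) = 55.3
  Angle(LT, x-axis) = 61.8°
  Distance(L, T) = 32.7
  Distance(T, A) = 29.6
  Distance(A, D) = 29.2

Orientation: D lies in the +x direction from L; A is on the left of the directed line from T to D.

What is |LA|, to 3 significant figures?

52.7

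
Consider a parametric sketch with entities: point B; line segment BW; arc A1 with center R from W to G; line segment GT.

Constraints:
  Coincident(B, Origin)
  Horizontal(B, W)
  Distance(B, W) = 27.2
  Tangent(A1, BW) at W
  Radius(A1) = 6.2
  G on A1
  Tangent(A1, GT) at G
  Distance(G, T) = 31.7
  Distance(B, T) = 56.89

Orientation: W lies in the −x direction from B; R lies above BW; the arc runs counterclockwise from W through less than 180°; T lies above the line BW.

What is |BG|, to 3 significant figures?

25.7

Checks: ∠(RW, WB) = 90.00° ✓; |RG| = 6.200 ✓; ∠(RG, GT) = 90.00° ✓; |GT| = 31.70 ✓; |BT| = 56.89 ✓.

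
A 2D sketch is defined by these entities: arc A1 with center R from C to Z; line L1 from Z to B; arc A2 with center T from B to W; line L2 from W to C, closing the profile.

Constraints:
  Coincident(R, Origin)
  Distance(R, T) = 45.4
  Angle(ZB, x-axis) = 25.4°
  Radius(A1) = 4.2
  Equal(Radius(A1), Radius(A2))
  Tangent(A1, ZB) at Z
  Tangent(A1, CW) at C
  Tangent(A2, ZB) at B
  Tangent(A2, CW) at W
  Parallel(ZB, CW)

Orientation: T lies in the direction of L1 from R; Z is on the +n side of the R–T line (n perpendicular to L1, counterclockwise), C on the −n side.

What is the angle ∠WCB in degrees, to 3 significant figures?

10.5°

Tangency of A1 to both parallel lines with radius 4.2 puts Z and C at R ± 4.2·n: Z = (-1.80, 3.79), C = (1.80, -3.79). Equal radii place B and W the same way about T: B = T + 4.2·n = (39.2, 23.3), W = T − 4.2·n = (42.8, 15.7). Then cos ∠WCB = CW·CB / (|CW||CB|), giving 10.5°.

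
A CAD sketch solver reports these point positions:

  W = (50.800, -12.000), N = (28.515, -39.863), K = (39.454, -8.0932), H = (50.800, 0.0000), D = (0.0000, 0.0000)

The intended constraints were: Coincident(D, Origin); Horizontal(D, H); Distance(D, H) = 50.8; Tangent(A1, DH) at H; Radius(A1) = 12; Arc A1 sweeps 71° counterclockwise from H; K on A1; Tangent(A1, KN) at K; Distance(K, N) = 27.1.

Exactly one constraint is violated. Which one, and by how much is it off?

Distance(K, N) = 27.1 — off by 6.50.

D = (0.00, 0.00) ✓; D.y = 0.00, H.y = 0.00 ✓; |DH| = 50.80 ✓; ∠(WH, HD) = 90.00° ✓; |WH| = 12.00 ✓; bearing(W→K) − bearing(W→H) = 71.00° ✓; |WK| = 12.00 ✓; ∠(WK, KN) = 90.00° ✓; |KN| = 33.60 ✗.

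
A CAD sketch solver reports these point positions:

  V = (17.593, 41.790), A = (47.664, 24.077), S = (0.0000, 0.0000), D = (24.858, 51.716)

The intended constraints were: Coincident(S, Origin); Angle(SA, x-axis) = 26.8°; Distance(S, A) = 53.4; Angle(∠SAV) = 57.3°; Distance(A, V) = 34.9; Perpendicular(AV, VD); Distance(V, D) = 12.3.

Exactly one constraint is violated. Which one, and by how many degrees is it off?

Perpendicular(AV, VD) — off by 5.70°.

S = (0.00, 0.00) ✓; SA at 26.80° ✓; |SA| = 53.40 ✓; ∠SAV = 57.30° ✓; |AV| = 34.90 ✓; ∠(AV, VD) = 95.70° ✗; |VD| = 12.30 ✓.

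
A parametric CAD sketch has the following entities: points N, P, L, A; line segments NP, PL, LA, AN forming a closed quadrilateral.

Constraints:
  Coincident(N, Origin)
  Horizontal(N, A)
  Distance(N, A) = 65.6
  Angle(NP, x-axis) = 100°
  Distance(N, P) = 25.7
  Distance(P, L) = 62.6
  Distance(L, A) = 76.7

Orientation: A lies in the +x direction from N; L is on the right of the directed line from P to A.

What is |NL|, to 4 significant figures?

37.25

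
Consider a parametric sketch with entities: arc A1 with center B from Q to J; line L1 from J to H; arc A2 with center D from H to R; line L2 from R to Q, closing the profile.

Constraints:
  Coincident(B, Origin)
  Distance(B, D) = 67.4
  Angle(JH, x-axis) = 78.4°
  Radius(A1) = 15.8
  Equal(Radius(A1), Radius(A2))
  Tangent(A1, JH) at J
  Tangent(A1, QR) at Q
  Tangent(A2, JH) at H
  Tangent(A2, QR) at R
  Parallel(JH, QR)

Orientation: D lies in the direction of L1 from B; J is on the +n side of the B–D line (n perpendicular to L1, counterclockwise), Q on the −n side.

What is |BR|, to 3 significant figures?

69.2

The slot axis is L1's direction at 78.4°, so u = (cos 78.4°, sin 78.4°) = (0.201, 0.980) and n = (−sin 78.4°, cos 78.4°) = (-0.980, 0.201). B is at the origin and D lies 67.4 along u from B, so D = 67.4·u = (13.6, 66.0). Tangency of A1 to both parallel lines with radius 15.8 puts J and Q at B ± 15.8·n: J = (-15.5, 3.18), Q = (15.5, -3.18). Equal radii place H and R the same way about D: H = D + 15.8·n = (-1.92, 69.2), R = D − 15.8·n = (29.0, 62.8). Then |BR| = |R − B| = 69.2.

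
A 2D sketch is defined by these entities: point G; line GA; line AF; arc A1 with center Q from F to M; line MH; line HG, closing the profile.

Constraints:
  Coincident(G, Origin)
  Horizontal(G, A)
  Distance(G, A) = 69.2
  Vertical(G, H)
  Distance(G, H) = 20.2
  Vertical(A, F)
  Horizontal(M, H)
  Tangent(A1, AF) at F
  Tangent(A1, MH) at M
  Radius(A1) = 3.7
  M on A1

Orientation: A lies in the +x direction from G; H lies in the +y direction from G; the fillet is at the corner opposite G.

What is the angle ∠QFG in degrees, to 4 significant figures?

13.41°

The virtual corner opposite G is at (69.20, 20.20). Tangency of A1 to AF means the radius QF is perpendicular to AF and tangency of A1 to MH means the radius QM is perpendicular to MH, with radius 3.7, so the center Q sits 3.7 in from both sides at Q = (65.50, 16.50). That places the tangent points at F = (69.20, 16.50) on AF and M = (65.50, 20.20) on MH. Then cos ∠QFG = FQ·FG / (|FQ||FG|), giving 13.41°.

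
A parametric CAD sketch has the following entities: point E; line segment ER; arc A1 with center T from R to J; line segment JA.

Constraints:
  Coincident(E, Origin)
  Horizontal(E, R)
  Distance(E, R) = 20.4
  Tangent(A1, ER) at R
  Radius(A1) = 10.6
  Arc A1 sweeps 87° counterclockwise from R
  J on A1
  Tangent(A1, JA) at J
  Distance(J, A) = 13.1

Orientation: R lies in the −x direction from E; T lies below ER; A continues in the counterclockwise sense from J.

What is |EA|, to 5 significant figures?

39.216

E is at the origin; E and R share the same y with |ER| = 20.4 and R on the −x side, so R = (-20.400, 0.0000). The tangent condition forces TR to be normal to ER, so T = R + (0, -10.6) = (-20.400, -10.600). On A1, R sits at bearing 90° from T; an 87° counterclockwise sweep puts J at bearing 177°, so J = T + 10.6·(cos 177°, sin 177°) = (-30.985, -10.045). The tangent condition forces TJ to be normal to JA, so JA runs along (−sin 177°, cos 177°); with |JA| = 13.1, A = (-31.671, -23.127). Then |EA| = |A − E| = 39.216.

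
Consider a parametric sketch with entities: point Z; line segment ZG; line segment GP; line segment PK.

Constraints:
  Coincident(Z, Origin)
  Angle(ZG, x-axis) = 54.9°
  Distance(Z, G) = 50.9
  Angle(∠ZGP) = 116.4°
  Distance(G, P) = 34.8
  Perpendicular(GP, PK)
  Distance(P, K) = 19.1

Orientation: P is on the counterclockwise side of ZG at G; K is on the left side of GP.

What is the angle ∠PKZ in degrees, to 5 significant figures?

114.76°

∠ZGP = 116.4°, so GP runs at 54.9° + (180° − 116.4°) = 118.50° from the x-axis; with |GP| = 34.8, P = G + 34.8·(cos 118.50°, sin 118.50°) = (12.663, 72.227). GP is perpendicular to PK; with |PK| = 19.1 on the left of GP, K = P + 19.1·(-0.87882, -0.47716) = (-4.1228, 63.113). Then cos ∠PKZ = KP·KZ / (|KP||KZ|), giving 114.76°.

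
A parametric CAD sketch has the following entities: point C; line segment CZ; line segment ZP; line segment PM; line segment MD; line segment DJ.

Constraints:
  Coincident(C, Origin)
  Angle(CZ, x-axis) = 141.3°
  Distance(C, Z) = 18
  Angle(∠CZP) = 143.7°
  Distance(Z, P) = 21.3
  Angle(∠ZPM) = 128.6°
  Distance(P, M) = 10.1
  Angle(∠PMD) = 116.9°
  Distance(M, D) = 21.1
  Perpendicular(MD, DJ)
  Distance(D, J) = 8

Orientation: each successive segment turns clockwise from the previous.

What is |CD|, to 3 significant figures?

37.2

C is at the origin; CZ runs at 141.3° with length 18.0, so Z = (-14.0, 11.3). ∠CZP = 143.7° gives ZP at 105° from the x-axis; with |ZP| = 21.3, P = (-19.6, 31.8). ∠ZPM = 128.6° gives PM at 53.6° from the x-axis; with |PM| = 10.1, M = (-13.6, 40.0). ∠PMD = 116.9° gives MD at -9.50° from the x-axis; with |MD| = 21.1, D = (7.24, 36.5). Then |CD| = |D − C| = 37.2.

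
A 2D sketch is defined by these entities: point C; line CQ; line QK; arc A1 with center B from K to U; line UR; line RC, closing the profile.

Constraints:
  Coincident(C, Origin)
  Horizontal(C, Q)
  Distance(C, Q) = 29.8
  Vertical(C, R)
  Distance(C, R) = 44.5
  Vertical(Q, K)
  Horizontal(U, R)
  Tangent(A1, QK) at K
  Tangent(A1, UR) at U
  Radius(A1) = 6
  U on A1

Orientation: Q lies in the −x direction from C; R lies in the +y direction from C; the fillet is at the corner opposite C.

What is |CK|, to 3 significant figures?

48.7

The virtual corner opposite C is at (-29.8, 44.5). A1 meets QK tangentially, so BK is at right angles to QK and since A1 is tangent to UR there, BU ⟂ UR, with radius 6.0, so the center B sits 6.0 in from both sides at B = (-23.8, 38.5). That places the tangent points at K = (-29.8, 38.5) on QK and U = (-23.8, 44.5) on UR. Then |CK| = |K − C| = 48.7.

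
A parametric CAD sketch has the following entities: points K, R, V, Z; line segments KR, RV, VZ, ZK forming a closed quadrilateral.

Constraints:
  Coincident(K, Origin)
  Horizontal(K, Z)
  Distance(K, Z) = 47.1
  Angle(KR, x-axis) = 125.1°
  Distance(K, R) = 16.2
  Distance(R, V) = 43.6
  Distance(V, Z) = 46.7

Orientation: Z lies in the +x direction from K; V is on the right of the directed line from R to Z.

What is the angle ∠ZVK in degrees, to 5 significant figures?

73.514°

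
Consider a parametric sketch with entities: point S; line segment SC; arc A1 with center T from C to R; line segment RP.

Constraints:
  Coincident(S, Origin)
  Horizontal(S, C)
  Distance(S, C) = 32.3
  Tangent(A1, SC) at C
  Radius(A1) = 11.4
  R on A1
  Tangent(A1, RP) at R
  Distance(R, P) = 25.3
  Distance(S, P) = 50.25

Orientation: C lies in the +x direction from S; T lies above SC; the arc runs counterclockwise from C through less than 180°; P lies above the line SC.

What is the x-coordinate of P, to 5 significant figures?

31.515

Checks: |TC| = 11.40 ✓; |TR| = 11.40 ✓; ∠(TR, RP) = 90.00° ✓; |RP| = 25.30 ✓; |SP| = 50.25 ✓.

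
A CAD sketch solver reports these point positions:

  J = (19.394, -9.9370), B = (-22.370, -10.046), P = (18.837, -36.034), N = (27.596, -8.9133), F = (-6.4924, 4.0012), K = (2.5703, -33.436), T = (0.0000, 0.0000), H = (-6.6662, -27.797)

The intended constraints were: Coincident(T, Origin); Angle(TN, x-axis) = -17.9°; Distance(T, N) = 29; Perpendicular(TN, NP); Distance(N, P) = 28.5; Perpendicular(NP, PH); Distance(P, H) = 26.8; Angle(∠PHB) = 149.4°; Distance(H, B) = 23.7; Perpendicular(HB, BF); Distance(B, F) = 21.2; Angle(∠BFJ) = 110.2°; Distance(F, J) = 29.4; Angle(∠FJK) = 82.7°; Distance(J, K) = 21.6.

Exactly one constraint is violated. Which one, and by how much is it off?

Distance(J, K) = 21.6 — off by 7.30.

T = (0.00, 0.00) ✓; TN at -17.90° ✓; |TN| = 29.00 ✓; ∠(TN, NP) = 90.00° ✓; |NP| = 28.50 ✓; ∠(NP, PH) = 90.00° ✓; |PH| = 26.80 ✓; ∠PHB = 149.4° ✓; |HB| = 23.70 ✓; ∠(HB, BF) = 90.00° ✓; |BF| = 21.20 ✓; ∠BFJ = 110.2° ✓; |FJ| = 29.40 ✓; ∠FJK = 82.70° ✓; |JK| = 28.90 ✗.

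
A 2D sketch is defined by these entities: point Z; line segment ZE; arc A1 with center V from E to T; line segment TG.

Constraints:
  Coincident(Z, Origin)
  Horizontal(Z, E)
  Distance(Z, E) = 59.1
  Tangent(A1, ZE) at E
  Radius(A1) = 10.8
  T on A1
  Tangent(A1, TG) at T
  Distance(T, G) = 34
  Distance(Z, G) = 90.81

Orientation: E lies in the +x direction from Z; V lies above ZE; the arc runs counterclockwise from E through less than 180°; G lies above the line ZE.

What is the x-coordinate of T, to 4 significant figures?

68.99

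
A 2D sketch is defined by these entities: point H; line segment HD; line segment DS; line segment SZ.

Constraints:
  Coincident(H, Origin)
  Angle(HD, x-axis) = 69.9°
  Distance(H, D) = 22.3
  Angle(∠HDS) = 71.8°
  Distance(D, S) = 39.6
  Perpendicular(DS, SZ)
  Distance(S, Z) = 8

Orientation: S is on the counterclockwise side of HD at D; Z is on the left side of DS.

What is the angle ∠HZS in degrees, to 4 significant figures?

112.0°

∠HDS = 71.8°, so DS runs at 69.9° + (180° − 71.8°) = 178.1° from the x-axis; with |DS| = 39.6, S = D + 39.6·(cos 178.1°, sin 178.1°) = (-31.91, 22.25). DS ⟂ SZ; with |SZ| = 8.0 on the left of DS, Z = S + 8.0·(-0.03316, -0.9995) = (-32.18, 14.26). Then cos ∠HZS = ZH·ZS / (|ZH||ZS|), giving 112.0°.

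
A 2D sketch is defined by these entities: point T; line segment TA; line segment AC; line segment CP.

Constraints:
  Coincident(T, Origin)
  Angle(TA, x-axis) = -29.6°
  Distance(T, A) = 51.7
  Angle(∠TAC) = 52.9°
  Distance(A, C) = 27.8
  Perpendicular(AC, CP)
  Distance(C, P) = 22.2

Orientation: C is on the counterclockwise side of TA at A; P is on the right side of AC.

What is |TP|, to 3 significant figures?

63.5

∠TAC = 52.9°, so AC runs at -29.6° + (180° − 52.9°) = 97.5° from the x-axis; with |AC| = 27.8, C = A + 27.8·(cos 97.5°, sin 97.5°) = (41.3, 2.03). AC is perpendicular to CP; with |CP| = 22.2 on the right of AC, P = C + 22.2·(0.991, 0.131) = (63.3, 4.92). Then |TP| = |P − T| = 63.5.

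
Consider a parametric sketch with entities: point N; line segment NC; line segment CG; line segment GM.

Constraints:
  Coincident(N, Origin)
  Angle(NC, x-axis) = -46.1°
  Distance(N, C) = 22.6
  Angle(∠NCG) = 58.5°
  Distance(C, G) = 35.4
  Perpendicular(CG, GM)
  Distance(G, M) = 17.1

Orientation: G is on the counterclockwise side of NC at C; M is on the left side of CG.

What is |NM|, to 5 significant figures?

23.691

N is at the origin; NC runs at -46.1° with length 22.6, so C = 22.6·(cos -46.1°, sin -46.1°) = (15.671, -16.284). ∠NCG = 58.5°, so CG runs at -46.1° + (180° − 58.5°) = 75.400° from the x-axis; with |CG| = 35.4, G = C + 35.4·(cos 75.400°, sin 75.400°) = (24.594, 17.972). The perpendicularity gives GM at right angles to CG; with |GM| = 17.1 on the left of CG, M = G + 17.1·(-0.96771, 0.25207) = (8.0463, 22.283). Then |NM| = |M − N| = 23.691.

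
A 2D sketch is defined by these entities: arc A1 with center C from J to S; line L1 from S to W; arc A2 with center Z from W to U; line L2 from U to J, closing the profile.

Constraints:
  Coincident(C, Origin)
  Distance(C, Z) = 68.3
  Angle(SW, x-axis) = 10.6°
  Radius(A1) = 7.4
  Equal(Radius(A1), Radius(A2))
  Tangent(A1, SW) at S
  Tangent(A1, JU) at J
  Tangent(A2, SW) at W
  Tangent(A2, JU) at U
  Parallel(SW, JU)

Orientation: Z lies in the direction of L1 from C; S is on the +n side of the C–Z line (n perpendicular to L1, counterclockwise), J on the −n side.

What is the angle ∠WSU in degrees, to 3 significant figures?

12.2°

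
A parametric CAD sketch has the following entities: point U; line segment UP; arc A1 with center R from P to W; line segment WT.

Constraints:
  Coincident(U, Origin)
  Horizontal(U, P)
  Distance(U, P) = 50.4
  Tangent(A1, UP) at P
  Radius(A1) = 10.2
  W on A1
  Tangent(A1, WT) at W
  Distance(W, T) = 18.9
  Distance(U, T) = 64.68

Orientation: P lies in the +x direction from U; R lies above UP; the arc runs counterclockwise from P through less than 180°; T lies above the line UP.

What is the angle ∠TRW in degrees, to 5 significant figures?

61.645°

Checks: ∠(RP, PU) = 90.00° ✓; |RW| = 10.20 ✓; ∠(RW, WT) = 90.00° ✓; |WT| = 18.90 ✓; |UT| = 64.68 ✓.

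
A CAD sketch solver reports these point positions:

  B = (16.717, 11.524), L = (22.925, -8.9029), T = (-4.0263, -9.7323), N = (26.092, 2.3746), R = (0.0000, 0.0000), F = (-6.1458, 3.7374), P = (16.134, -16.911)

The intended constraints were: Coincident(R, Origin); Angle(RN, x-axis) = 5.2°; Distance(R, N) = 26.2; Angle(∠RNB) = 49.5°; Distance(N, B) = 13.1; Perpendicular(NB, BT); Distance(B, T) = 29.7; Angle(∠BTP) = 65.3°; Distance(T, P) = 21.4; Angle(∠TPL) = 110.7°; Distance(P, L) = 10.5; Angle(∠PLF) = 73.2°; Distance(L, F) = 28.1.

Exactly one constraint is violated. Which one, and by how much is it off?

Distance(L, F) = 28.1 — off by 3.60.

R = (0.00, 0.00) ✓; RN at 5.200° ✓; |RN| = 26.20 ✓; ∠RNB = 49.50° ✓; |NB| = 13.10 ✓; ∠(NB, BT) = 90.00° ✓; |BT| = 29.70 ✓; ∠BTP = 65.30° ✓; |TP| = 21.40 ✓; ∠TPL = 110.7° ✓; |PL| = 10.50 ✓; ∠PLF = 73.20° ✓; |LF| = 31.70 ✗.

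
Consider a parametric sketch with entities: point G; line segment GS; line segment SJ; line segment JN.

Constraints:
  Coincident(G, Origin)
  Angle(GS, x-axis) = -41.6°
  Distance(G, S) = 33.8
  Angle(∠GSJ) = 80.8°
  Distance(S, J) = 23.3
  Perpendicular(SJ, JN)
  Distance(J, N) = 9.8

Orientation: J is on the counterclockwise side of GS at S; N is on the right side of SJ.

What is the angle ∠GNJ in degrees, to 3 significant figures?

22.5°

∠GSJ = 80.8°, so SJ runs at -41.6° + (180° − 80.8°) = 57.6° from the x-axis; with |SJ| = 23.3, J = S + 23.3·(cos 57.6°, sin 57.6°) = (37.8, -2.77). The perpendicularity gives JN at right angles to SJ; with |JN| = 9.8 on the right of SJ, N = J + 9.8·(0.844, -0.536) = (46.0, -8.02). Then cos ∠GNJ = NG·NJ / (|NG||NJ|), giving 22.5°.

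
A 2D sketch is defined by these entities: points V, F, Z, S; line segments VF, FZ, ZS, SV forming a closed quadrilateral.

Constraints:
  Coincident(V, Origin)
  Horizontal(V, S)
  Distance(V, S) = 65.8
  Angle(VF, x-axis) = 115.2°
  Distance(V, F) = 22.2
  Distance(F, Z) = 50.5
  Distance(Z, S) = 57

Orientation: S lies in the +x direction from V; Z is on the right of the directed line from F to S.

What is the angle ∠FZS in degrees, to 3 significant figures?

92.7°

Checks: |FZ| = 50.50 ✓; |ZS| = 57.00 ✓.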